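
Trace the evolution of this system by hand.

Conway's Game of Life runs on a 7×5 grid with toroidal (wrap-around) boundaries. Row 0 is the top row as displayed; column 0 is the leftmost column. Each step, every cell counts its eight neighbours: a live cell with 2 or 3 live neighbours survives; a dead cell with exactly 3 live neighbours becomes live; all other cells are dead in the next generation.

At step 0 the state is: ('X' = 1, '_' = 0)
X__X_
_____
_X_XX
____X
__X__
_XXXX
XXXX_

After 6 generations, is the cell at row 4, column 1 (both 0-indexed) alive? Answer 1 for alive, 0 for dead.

0

t=0: X__X_
_____
_X_XX
____X
__X__
_XXXX
XXXX_
t=1: X__X_
X_XX_
X__XX
X_X_X
XXX_X
____X
_____
t=2: _XXX_
X_X__
_____
__X__
__X__
_X_XX
____X
t=3: XXXXX
__XX_
_X___
_____
_XX__
X_XXX
_X__X
t=4: _____
_____
__X__
_XX__
XXX_X
____X
_____
t=5: _____
_____
_XX__
_____
__X_X
_X_XX
_____
t=6: _____
_____
_____
_XXX_
X_X_X
X_XXX
_____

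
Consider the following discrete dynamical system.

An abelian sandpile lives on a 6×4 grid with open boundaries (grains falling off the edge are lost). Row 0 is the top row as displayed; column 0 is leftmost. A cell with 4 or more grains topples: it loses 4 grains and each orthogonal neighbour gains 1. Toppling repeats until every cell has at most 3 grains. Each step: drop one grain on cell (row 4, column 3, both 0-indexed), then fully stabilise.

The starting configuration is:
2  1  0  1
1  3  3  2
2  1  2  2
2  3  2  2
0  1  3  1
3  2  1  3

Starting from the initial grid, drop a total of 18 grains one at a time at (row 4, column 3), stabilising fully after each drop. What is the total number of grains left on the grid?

43

t=0: 2  1  0  1
1  3  3  2
2  1  2  2
2  3  2  2
0  1  3  1
3  2  1  3
t=1: 2  1  0  1
1  3  3  2
2  1  2  2
2  3  2  2
0  1  3  2
3  2  1  3
t=2: 2  1  0  1
1  3  3  2
2  1  2  2
2  3  2  2
0  1  3  3
3  2  1  3
t=3: 2  1  0  1
1  3  3  2
2  1  2  2
2  3  3  3
0  2  0  2
3  2  3  0
t=4: 2  1  0  1
1  3  3  2
2  1  2  2
2  3  3  3
0  2  0  3
3  2  3  0
t=5: 2  1  0  1
1  3  3  2
2  2  3  3
3  0  1  1
0  3  2  1
3  2  3  1
t=6: 2  1  0  1
1  3  3  2
2  2  3  3
3  0  1  1
0  3  2  2
3  2  3  1
t=7: 2  1  0  1
1  3  3  2
2  2  3  3
3  0  1  1
0  3  2  3
3  2  3  1
t=8: 2  1  0  1
1  3  3  2
2  2  3  3
3  0  1  2
0  3  3  0
3  2  3  2
t=9: 2  1  0  1
1  3  3  2
2  2  3  3
3  0  1  2
0  3  3  1
3  2  3  2
t=10: 2  1  0  1
1  3  3  2
2  2  3  3
3  0  1  2
0  3  3  2
3  2  3  2
t=11: 2  1  0  1
1  3  3  2
2  2  3  3
3  0  1  2
0  3  3  3
3  2  3  2
t=12: 2  1  0  1
1  3  3  2
2  2  3  3
3  1  2  3
2  1  2  2
0  1  2  0
t=13: 2  1  0  1
1  3  3  2
2  2  3  3
3  1  2  3
2  1  2  3
0  1  2  0
t=14: 2  2  1  2
2  1  2  0
3  0  3  2
3  3  1  2
2  2  0  2
0  1  3  1
t=15: 2  2  1  2
2  1  2  0
3  0  3  2
3  3  1  2
2  2  0  3
0  1  3  1
t=16: 2  2  1  2
2  1  2  0
3  0  3  2
3  3  1  3
2  2  1  0
0  1  3  2
t=17: 2  2  1  2
2  1  2  0
3  0  3  2
3  3  1  3
2  2  1  1
0  1  3  2
t=18: 2  2  1  2
2  1  2  0
3  0  3  2
3  3  1  3
2  2  1  2
0  1  3  2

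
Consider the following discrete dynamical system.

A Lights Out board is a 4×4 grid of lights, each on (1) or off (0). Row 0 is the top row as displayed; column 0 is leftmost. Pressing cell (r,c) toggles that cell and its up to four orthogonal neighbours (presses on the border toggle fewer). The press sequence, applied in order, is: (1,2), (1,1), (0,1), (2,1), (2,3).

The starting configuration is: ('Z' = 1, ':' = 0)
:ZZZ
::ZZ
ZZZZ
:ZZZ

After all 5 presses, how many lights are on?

9

gen 0: :ZZZ
::ZZ
ZZZZ
:ZZZ
gen 1: :Z:Z
:Z::
ZZ:Z
:ZZZ
gen 2: :::Z
Z:Z:
Z::Z
:ZZZ
gen 3: ZZZZ
ZZZ:
Z::Z
:ZZZ
gen 4: ZZZZ
Z:Z:
:ZZZ
::ZZ
gen 5: ZZZZ
Z:ZZ
:Z::
::Z:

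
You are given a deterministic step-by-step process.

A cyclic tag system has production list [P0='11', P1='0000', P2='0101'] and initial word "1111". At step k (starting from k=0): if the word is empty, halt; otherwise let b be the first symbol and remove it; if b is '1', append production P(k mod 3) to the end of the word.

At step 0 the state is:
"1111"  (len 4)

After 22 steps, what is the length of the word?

18

0) "1111"  (len 4)
1) "11111"  (len 5)
2) "11110000"  (len 8)
3) "11100000101"  (len 11)
4) "110000010111"  (len 12)
5) "100000101110000"  (len 15)
6) "000001011100000101"  (len 18)
7) "00001011100000101"  (len 17)
8) "0001011100000101"  (len 16)
9) "001011100000101"  (len 15)
10) "01011100000101"  (len 14)
11) "1011100000101"  (len 13)
12) "0111000001010101"  (len 16)
13) "111000001010101"  (len 15)
14) "110000010101010000"  (len 18)
15) "100000101010100000101"  (len 21)
16) "0000010101010000010111"  (len 22)
17) "000010101010000010111"  (len 21)
18) "00010101010000010111"  (len 20)
19) "0010101010000010111"  (len 19)
20) "010101010000010111"  (len 18)
21) "10101010000010111"  (len 17)
22) "010101000001011111"  (len 18)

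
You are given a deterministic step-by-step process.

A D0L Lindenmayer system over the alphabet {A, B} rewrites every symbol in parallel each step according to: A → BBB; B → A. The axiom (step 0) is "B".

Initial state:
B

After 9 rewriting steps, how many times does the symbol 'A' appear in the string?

[0] B
[1] A
[2] BBB
[3] AAA
[4] BBBBBBBBB
[5] AAAAAAAAA
[6] BBBBBBBBBBBBBBBBBBBBBBBBBBB
[7] AAAAAAAAAAAAAAAAAAAAAAAAAAA
[8] BBBBBBBBBBBBBBBBBBBBBBBBBBBBBBBBBBBBBBBBBBBBBBBBBBBBBBBBBBBBBBBBBBBBBBBBBBBBBBBBB
[9] AAAAAAAAAAAAAAAAAAAAAAAAAAAAAAAAAAAAAAAAAAAAAAAAAAAAAAAAAAAAAAAAAAAAAAAAAAAAAAAAA

81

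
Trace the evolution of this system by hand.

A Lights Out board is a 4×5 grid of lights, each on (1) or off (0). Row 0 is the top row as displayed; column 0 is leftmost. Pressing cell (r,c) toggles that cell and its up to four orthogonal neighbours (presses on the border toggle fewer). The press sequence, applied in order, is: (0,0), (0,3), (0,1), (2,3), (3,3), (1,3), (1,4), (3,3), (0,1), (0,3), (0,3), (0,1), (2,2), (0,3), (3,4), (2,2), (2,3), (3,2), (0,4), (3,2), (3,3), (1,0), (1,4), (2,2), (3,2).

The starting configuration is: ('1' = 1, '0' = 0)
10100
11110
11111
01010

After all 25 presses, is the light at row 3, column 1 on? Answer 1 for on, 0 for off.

0

k=0  10100
11110
11111
01010
k=1  01100
01110
11111
01010
k=2  01011
01100
11111
01010
k=3  10111
00100
11111
01010
k=4  10111
00110
11000
01000
k=5  10111
00110
11010
01111
k=6  10101
00001
11000
01111
k=7  10100
00010
11001
01111
k=8  10100
00010
11011
01000
k=9  01000
01010
11011
01000
k=10  01111
01000
11011
01000
k=11  01000
01010
11011
01000
k=12  10100
00010
11011
01000
k=13  10100
00110
10101
01100
k=14  10011
00100
10101
01100
k=15  10011
00100
10100
01111
k=16  10011
00000
11010
01011
k=17  10011
00010
11101
01001
k=18  10011
00010
11001
00111
k=19  10000
00011
11001
00111
k=20  10000
00011
11101
01001
k=21  10000
00011
11111
01110
k=22  00000
11011
01111
01110
k=23  00001
11000
01110
01110
k=24  00001
11100
00000
01010
k=25  00001
11100
00100
00100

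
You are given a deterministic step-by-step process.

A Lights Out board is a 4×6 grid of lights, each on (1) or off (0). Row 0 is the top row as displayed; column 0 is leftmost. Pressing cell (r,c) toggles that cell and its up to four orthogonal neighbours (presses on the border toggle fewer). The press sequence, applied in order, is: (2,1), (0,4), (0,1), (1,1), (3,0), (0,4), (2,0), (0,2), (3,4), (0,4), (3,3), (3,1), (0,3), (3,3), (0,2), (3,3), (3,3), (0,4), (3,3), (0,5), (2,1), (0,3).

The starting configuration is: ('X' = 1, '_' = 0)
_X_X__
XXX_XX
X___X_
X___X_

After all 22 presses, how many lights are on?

gen 0: _X_X__
XXX_XX
X___X_
X___X_
gen 1: _X_X__
X_X_XX
_XX_X_
XX__X_
gen 2: _X__XX
X_X__X
_XX_X_
XX__X_
gen 3: X_X_XX
XXX__X
_XX_X_
XX__X_
gen 4: XXX_XX
_____X
__X_X_
XX__X_
gen 5: XXX_XX
_____X
X_X_X_
____X_
gen 6: XXXX__
____XX
X_X_X_
____X_
gen 7: XXXX__
X___XX
_XX_X_
X___X_
gen 8: X_____
X_X_XX
_XX_X_
X___X_
gen 9: X_____
X_X_XX
_XX___
X__X_X
gen 10: X__XXX
X_X__X
_XX___
X__X_X
gen 11: X__XXX
X_X__X
_XXX__
X_X_XX
gen 12: X__XXX
X_X__X
__XX__
_X__XX
gen 13: X_X__X
X_XX_X
__XX__
_X__XX
gen 14: X_X__X
X_XX_X
__X___
_XXX_X
gen 15: XX_X_X
X__X_X
__X___
_XXX_X
gen 16: XX_X_X
X__X_X
__XX__
_X__XX
gen 17: XX_X_X
X__X_X
__X___
_XXX_X
gen 18: XX__X_
X__XXX
__X___
_XXX_X
gen 19: XX__X_
X__XXX
__XX__
_X__XX
gen 20: XX___X
X__XX_
__XX__
_X__XX
gen 21: XX___X
XX_XX_
XX_X__
____XX
gen 22: XXXXXX
XX__X_
XX_X__
____XX

14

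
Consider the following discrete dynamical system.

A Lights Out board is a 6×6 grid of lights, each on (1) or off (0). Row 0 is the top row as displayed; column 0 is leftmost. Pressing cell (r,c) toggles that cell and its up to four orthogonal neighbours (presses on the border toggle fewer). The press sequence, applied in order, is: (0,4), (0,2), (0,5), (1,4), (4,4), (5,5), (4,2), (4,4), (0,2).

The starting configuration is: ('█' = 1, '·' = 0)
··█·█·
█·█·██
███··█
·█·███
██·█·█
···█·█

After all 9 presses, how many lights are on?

k=0  ··█·█·
█·█·██
███··█
·█·███
██·█·█
···█·█
k=1  ··██·█
█·█··█
███··█
·█·███
██·█·█
···█·█
k=2  ·█···█
█····█
███··█
·█·███
██·█·█
···█·█
k=3  ·█··█·
█·····
███··█
·█·███
██·█·█
···█·█
k=4  ·█····
█··███
███·██
·█·███
██·█·█
···█·█
k=5  ·█····
█··███
███·██
·█·█·█
██··█·
···███
k=6  ·█····
█··███
███·██
·█·█·█
██··██
···█··
k=7  ·█····
█··███
███·██
·███·█
█·████
··██··
k=8  ·█····
█··███
███·██
·█████
█·█···
··███·
k=9  ··██··
█·████
███·██
·█████
█·█···
··███·

22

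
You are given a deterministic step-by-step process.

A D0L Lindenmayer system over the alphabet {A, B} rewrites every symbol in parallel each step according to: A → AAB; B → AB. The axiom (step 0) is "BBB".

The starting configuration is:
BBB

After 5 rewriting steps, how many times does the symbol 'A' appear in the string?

165

t=0: BBB
t=1: ABABAB
t=2: AABABAABABAABAB
t=3: AABAABABAABABAABAABABAABABAABAABABAABAB
t=4: AABAABABAABAABABAABABAABAABABAABABAABAABABAABAABABAABABAABAABABAABABAABAABABAABAABABAABABAABAABABAABAB
t=5: AABAABABAABAABABAABABAABAABABAABAABABAABABAABAABABAABABAAB…BAABABAABABAABAABABAABABAABAABABAABAABABAABABAABAABABAABAB  (len 267)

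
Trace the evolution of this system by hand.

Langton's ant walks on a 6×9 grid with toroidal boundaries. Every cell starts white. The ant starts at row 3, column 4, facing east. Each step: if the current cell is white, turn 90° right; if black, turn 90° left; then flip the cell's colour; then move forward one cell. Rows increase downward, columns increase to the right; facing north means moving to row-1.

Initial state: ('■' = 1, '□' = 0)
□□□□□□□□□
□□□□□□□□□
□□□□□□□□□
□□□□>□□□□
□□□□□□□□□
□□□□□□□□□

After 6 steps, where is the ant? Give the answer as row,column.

2,5

gen 0: □□□□□□□□□
□□□□□□□□□
□□□□□□□□□
□□□□>□□□□
□□□□□□□□□
□□□□□□□□□
gen 1: □□□□□□□□□
□□□□□□□□□
□□□□□□□□□
□□□□■□□□□
□□□□v□□□□
□□□□□□□□□
gen 2: □□□□□□□□□
□□□□□□□□□
□□□□□□□□□
□□□□■□□□□
□□□<■□□□□
□□□□□□□□□
gen 3: □□□□□□□□□
□□□□□□□□□
□□□□□□□□□
□□□^■□□□□
□□□■■□□□□
□□□□□□□□□
gen 4: □□□□□□□□□
□□□□□□□□□
□□□□□□□□□
□□□■>□□□□
□□□■■□□□□
□□□□□□□□□
gen 5: □□□□□□□□□
□□□□□□□□□
□□□□^□□□□
□□□■□□□□□
□□□■■□□□□
□□□□□□□□□
gen 6: □□□□□□□□□
□□□□□□□□□
□□□□■>□□□
□□□■□□□□□
□□□■■□□□□
□□□□□□□□□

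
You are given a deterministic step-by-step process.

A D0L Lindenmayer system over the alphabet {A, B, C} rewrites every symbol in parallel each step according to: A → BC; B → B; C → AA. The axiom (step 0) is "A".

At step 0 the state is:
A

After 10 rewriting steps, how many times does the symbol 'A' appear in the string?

32

[0] A
[1] BC
[2] BAA
[3] BBCBC
[4] BBAABAA
[5] BBBCBCBBCBC
[6] BBBAABAABBAABAA
[7] BBBBCBCBBCBCBBBCBCBBCBC
[8] BBBBAABAABBAABAABBBAABAABBAABAA
[9] BBBBBCBCBBCBCBBBCBCBBCBCBBBBCBCBBCBCBBBCBCBBCBC
[10] BBBBBAABAABBAABAABBBAABAABBAABAABBBBAABAABBAABAABBBAABAABBAABAA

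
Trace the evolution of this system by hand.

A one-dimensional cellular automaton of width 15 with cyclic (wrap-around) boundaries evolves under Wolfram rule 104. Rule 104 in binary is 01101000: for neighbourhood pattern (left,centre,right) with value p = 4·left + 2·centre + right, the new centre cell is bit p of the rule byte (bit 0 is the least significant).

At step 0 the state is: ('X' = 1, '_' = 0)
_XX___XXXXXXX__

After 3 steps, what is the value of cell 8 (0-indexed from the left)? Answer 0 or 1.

0

k=0  _XX___XXXXXXX__
k=1  _XX___X_____X__
k=2  _XX____________
k=3  _XX____________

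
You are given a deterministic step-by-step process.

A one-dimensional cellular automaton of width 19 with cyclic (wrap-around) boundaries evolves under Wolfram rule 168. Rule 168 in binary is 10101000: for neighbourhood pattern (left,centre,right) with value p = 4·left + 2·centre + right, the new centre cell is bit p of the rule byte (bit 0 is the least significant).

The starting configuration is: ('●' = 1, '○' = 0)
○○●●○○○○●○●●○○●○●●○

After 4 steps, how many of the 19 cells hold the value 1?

[0] ○○●●○○○○●○●●○○●○●●○
[1] ○○●○○○○○○●●○○○○●●○○
[2] ○○○○○○○○○●○○○○○●○○○
[3] ○○○○○○○○○○○○○○○○○○○
[4] ○○○○○○○○○○○○○○○○○○○

0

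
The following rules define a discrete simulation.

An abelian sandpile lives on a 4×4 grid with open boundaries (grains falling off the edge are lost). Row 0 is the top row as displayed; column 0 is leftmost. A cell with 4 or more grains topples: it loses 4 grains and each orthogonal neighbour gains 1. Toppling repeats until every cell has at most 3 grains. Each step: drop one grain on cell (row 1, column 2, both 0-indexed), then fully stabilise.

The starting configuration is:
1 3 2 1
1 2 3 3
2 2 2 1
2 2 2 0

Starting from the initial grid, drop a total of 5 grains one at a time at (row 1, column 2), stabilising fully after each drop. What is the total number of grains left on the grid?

t=0: 1 3 2 1
1 2 3 3
2 2 2 1
2 2 2 0
t=1: 1 3 3 2
1 3 1 0
2 2 3 2
2 2 2 0
t=2: 1 3 3 2
1 3 2 0
2 2 3 2
2 2 2 0
t=3: 1 3 3 2
1 3 3 0
2 2 3 2
2 2 2 0
t=4: 2 1 1 3
2 2 3 1
3 0 1 3
2 3 3 0
t=5: 2 1 2 3
2 3 0 2
3 0 2 3
2 3 3 0

31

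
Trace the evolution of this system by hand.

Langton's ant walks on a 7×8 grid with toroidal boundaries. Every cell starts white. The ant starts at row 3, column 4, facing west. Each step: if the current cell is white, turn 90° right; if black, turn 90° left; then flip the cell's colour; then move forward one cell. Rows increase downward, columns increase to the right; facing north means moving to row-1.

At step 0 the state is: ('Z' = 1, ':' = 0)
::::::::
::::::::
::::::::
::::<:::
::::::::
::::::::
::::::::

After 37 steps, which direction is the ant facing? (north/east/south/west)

south

0) ::::::::
::::::::
::::::::
::::<:::
::::::::
::::::::
::::::::
1) ::::::::
::::::::
::::^:::
::::Z:::
::::::::
::::::::
::::::::
2) ::::::::
::::::::
::::Z>::
::::Z:::
::::::::
::::::::
::::::::
3) ::::::::
::::::::
::::ZZ::
::::Zv::
::::::::
::::::::
::::::::
4) ::::::::
::::::::
::::ZZ::
::::<Z::
::::::::
::::::::
::::::::
5) ::::::::
::::::::
::::ZZ::
:::::Z::
::::v:::
::::::::
::::::::
6) ::::::::
::::::::
::::ZZ::
:::::Z::
:::<Z:::
::::::::
::::::::
7) ::::::::
::::::::
::::ZZ::
:::^:Z::
:::ZZ:::
::::::::
::::::::
8) ::::::::
::::::::
::::ZZ::
:::Z>Z::
:::ZZ:::
::::::::
::::::::
9) ::::::::
::::::::
::::ZZ::
:::ZZZ::
:::Zv:::
::::::::
::::::::
10) ::::::::
::::::::
::::ZZ::
:::ZZZ::
:::Z:>::
::::::::
::::::::
11) ::::::::
::::::::
::::ZZ::
:::ZZZ::
:::Z:Z::
:::::v::
::::::::
12) ::::::::
::::::::
::::ZZ::
:::ZZZ::
:::Z:Z::
::::<Z::
::::::::
13) ::::::::
::::::::
::::ZZ::
:::ZZZ::
:::Z^Z::
::::ZZ::
::::::::
14) ::::::::
::::::::
::::ZZ::
:::ZZZ::
:::ZZ>::
::::ZZ::
::::::::
15) ::::::::
::::::::
::::ZZ::
:::ZZ^::
:::ZZ:::
::::ZZ::
::::::::
16) ::::::::
::::::::
::::ZZ::
:::Z<:::
:::ZZ:::
::::ZZ::
::::::::
17) ::::::::
::::::::
::::ZZ::
:::Z::::
:::Zv:::
::::ZZ::
::::::::
18) ::::::::
::::::::
::::ZZ::
:::Z::::
:::Z:>::
::::ZZ::
::::::::
19) ::::::::
::::::::
::::ZZ::
:::Z::::
:::Z:Z::
::::Zv::
::::::::
20) ::::::::
::::::::
::::ZZ::
:::Z::::
:::Z:Z::
::::Z:>:
::::::::
21) ::::::::
::::::::
::::ZZ::
:::Z::::
:::Z:Z::
::::Z:Z:
::::::v:
22) ::::::::
::::::::
::::ZZ::
:::Z::::
:::Z:Z::
::::Z:Z:
:::::<Z:
23) ::::::::
::::::::
::::ZZ::
:::Z::::
:::Z:Z::
::::Z^Z:
:::::ZZ:
24) ::::::::
::::::::
::::ZZ::
:::Z::::
:::Z:Z::
::::ZZ>:
:::::ZZ:
25) ::::::::
::::::::
::::ZZ::
:::Z::::
:::Z:Z^:
::::ZZ::
:::::ZZ:
26) ::::::::
::::::::
::::ZZ::
:::Z::::
:::Z:ZZ>
::::ZZ::
:::::ZZ:
27) ::::::::
::::::::
::::ZZ::
:::Z::::
:::Z:ZZZ
::::ZZ:v
:::::ZZ:
28) ::::::::
::::::::
::::ZZ::
:::Z::::
:::Z:ZZZ
::::ZZ<Z
:::::ZZ:
29) ::::::::
::::::::
::::ZZ::
:::Z::::
:::Z:Z^Z
::::ZZZZ
:::::ZZ:
30) ::::::::
::::::::
::::ZZ::
:::Z::::
:::Z:<:Z
::::ZZZZ
:::::ZZ:
31) ::::::::
::::::::
::::ZZ::
:::Z::::
:::Z:::Z
::::ZvZZ
:::::ZZ:
32) ::::::::
::::::::
::::ZZ::
:::Z::::
:::Z:::Z
::::Z:>Z
:::::ZZ:
33) ::::::::
::::::::
::::ZZ::
:::Z::::
:::Z::^Z
::::Z::Z
:::::ZZ:
34) ::::::::
::::::::
::::ZZ::
:::Z::::
:::Z::Z>
::::Z::Z
:::::ZZ:
35) ::::::::
::::::::
::::ZZ::
:::Z:::^
:::Z::Z:
::::Z::Z
:::::ZZ:
36) ::::::::
::::::::
::::ZZ::
>::Z:::Z
:::Z::Z:
::::Z::Z
:::::ZZ:
37) ::::::::
::::::::
::::ZZ::
Z::Z:::Z
v::Z::Z:
::::Z::Z
:::::ZZ:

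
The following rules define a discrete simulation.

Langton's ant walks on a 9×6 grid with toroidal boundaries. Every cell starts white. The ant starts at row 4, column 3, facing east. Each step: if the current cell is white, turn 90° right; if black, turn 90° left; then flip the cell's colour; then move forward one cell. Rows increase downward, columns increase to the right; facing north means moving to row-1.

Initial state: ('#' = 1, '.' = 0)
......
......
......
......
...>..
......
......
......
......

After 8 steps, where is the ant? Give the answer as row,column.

[0] ......
......
......
......
...>..
......
......
......
......
[1] ......
......
......
......
...#..
...v..
......
......
......
[2] ......
......
......
......
...#..
..<#..
......
......
......
[3] ......
......
......
......
..^#..
..##..
......
......
......
[4] ......
......
......
......
..#>..
..##..
......
......
......
[5] ......
......
......
...^..
..#...
..##..
......
......
......
[6] ......
......
......
...#>.
..#...
..##..
......
......
......
[7] ......
......
......
...##.
..#.v.
..##..
......
......
......
[8] ......
......
......
...##.
..#<#.
..##..
......
......
......

4,3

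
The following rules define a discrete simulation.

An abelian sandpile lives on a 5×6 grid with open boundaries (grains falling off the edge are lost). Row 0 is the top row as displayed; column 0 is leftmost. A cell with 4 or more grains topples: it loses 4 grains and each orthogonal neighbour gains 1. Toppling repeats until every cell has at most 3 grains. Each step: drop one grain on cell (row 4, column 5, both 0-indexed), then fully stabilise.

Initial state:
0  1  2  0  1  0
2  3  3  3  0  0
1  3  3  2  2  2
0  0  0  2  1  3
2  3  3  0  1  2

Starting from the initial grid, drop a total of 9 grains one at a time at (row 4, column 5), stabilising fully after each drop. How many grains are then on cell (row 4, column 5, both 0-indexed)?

1

t=0: 0  1  2  0  1  0
2  3  3  3  0  0
1  3  3  2  2  2
0  0  0  2  1  3
2  3  3  0  1  2
t=1: 0  1  2  0  1  0
2  3  3  3  0  0
1  3  3  2  2  2
0  0  0  2  1  3
2  3  3  0  1  3
t=2: 0  1  2  0  1  0
2  3  3  3  0  0
1  3  3  2  2  3
0  0  0  2  2  0
2  3  3  0  2  1
t=3: 0  1  2  0  1  0
2  3  3  3  0  0
1  3  3  2  2  3
0  0  0  2  2  0
2  3  3  0  2  2
t=4: 0  1  2  0  1  0
2  3  3  3  0  0
1  3  3  2  2  3
0  0  0  2  2  0
2  3  3  0  2  3
t=5: 0  1  2  0  1  0
2  3  3  3  0  0
1  3  3  2  2  3
0  0  0  2  2  1
2  3  3  0  3  0
t=6: 0  1  2  0  1  0
2  3  3  3  0  0
1  3  3  2  2  3
0  0  0  2  2  1
2  3  3  0  3  1
t=7: 0  1  2  0  1  0
2  3  3  3  0  0
1  3  3  2  2  3
0  0  0  2  2  1
2  3  3  0  3  2
t=8: 0  1  2  0  1  0
2  3  3  3  0  0
1  3  3  2  2  3
0  0  0  2  2  1
2  3  3  0  3  3
t=9: 0  1  2  0  1  0
2  3  3  3  0  0
1  3  3  2  2  3
0  0  0  2  3  2
2  3  3  1  0  1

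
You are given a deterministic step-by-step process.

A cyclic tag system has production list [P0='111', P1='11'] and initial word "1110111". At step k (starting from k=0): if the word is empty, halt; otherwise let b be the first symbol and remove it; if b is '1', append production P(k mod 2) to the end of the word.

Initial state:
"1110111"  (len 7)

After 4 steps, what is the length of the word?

11

k=0  "1110111"  (len 7)
k=1  "110111111"  (len 9)
k=2  "1011111111"  (len 10)
k=3  "011111111111"  (len 12)
k=4  "11111111111"  (len 11)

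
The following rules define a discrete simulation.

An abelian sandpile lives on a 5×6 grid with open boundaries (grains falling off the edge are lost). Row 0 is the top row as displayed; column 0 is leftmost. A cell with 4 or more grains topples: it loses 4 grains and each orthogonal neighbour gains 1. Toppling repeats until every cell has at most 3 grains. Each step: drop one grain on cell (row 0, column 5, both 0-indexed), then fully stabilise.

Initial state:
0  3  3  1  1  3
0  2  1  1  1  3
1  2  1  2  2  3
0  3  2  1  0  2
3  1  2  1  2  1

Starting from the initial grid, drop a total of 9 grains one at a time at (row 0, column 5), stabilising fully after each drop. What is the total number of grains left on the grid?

48

step 0: 0  3  3  1  1  3
0  2  1  1  1  3
1  2  1  2  2  3
0  3  2  1  0  2
3  1  2  1  2  1
step 1: 0  3  3  1  2  1
0  2  1  1  2  1
1  2  1  2  3  0
0  3  2  1  0  3
3  1  2  1  2  1
step 2: 0  3  3  1  2  2
0  2  1  1  2  1
1  2  1  2  3  0
0  3  2  1  0  3
3  1  2  1  2  1
step 3: 0  3  3  1  2  3
0  2  1  1  2  1
1  2  1  2  3  0
0  3  2  1  0  3
3  1  2  1  2  1
step 4: 0  3  3  1  3  0
0  2  1  1  2  2
1  2  1  2  3  0
0  3  2  1  0  3
3  1  2  1  2  1
step 5: 0  3  3  1  3  1
0  2  1  1  2  2
1  2  1  2  3  0
0  3  2  1  0  3
3  1  2  1  2  1
step 6: 0  3  3  1  3  2
0  2  1  1  2  2
1  2  1  2  3  0
0  3  2  1  0  3
3  1  2  1  2  1
step 7: 0  3  3  1  3  3
0  2  1  1  2  2
1  2  1  2  3  0
0  3  2  1  0  3
3  1  2  1  2  1
step 8: 0  3  3  2  0  1
0  2  1  1  3  3
1  2  1  2  3  0
0  3  2  1  0  3
3  1  2  1  2  1
step 9: 0  3  3  2  0  2
0  2  1  1  3  3
1  2  1  2  3  0
0  3  2  1  0  3
3  1  2  1  2  1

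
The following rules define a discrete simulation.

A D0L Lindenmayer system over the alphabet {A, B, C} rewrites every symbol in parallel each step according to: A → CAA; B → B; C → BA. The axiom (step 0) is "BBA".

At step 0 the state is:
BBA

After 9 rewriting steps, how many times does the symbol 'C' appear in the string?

gen 0: BBA
gen 1: BBCAA
gen 2: BBBACAACAA
gen 3: BBBCAABACAACAABACAACAA
gen 4: BBBBACAACAABCAABACAACAABACAACAABCAABACAACAABACAACAA
gen 5: BBBBCAABACAACAABACAACAABBACAACAABCAABACAACAABACAACAABCAABA…ABACAACAABBACAACAABCAABACAACAABACAACAABCAABACAACAABACAACAA  (len 121)
gen 6: BBBBBACAACAABCAABACAACAABACAACAABCAABACAACAABACAACAABBCAAB…ABACAACAABBACAACAABCAABACAACAABACAACAABCAABACAACAABACAACAA  (len 290)
gen 7: BBBBBCAABACAACAABACAACAABBACAACAABCAABACAACAABACAACAABCAAB…ABACAACAABBACAACAABCAABACAACAABACAACAABCAABACAACAABACAACAA  (len 698)
gen 8: BBBBBBACAACAABCAABACAACAABACAACAABCAABACAACAABACAACAABBCAA…ABACAACAABBACAACAABCAABACAACAABACAACAABCAABACAACAABACAACAA  (len 1683)
gen 9: BBBBBBCAABACAACAABACAACAABBACAACAABCAABACAACAABACAACAABCAA…ABACAACAABBACAACAABCAABACAACAABACAACAABCAABACAACAABACAACAA  (len 4061)

985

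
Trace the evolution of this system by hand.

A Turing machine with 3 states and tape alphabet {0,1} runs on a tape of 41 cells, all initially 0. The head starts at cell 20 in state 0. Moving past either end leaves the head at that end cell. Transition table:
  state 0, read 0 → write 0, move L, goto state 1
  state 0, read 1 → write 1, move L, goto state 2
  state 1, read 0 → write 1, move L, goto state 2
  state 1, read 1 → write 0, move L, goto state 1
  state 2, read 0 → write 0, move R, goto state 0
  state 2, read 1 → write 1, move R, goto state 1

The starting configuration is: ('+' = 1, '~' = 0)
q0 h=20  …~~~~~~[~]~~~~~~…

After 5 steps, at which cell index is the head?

19

t=0: q0 h=20  …~~~~~~[~]~~~~~~…
t=1: q1 h=19  …~~~~~~[~]~~~~~~…
t=2: q2 h=18  …~~~~~~[~]+~~~~~…
t=3: q0 h=19  …~~~~~~[+]~~~~~~…
t=4: q2 h=18  …~~~~~~[~]+~~~~~…
t=5: q0 h=19  …~~~~~~[+]~~~~~~…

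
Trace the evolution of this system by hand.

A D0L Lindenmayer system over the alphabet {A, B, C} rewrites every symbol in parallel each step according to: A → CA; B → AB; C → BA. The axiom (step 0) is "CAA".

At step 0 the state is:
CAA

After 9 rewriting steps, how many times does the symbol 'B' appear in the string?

gen 0: CAA
gen 1: BACACA
gen 2: ABCABACABACA
gen 3: CAABBACAABCABACAABCABACA
gen 4: BACACAABABCABACACAABBACAABCABACACAABBACAABCABACA
gen 5: ABCABACABACACAABCAABBACAABCABACABACACAABABCABACACAABBACAABCABACABACACAABABCABACACAABBACAABCABACA
gen 6: CAABBACAABCABACAABCABACABACACAABBACACAABABCABACACAABBACAAB…CABACACAABCAABBACAABCABACABACACAABABCABACACAABBACAABCABACA  (len 192)
gen 7: BACACAABABCABACACAABBACAABCABACACAABBACAABCABACAABCABACABA…CABACACAABCAABBACAABCABACABACACAABABCABACACAABBACAABCABACA  (len 384)
gen 8: ABCABACABACACAABCAABBACAABCABACABACACAABABCABACACAABBACAAB…CABACACAABCAABBACAABCABACABACACAABABCABACACAABBACAABCABACA  (len 768)
gen 9: CAABBACAABCABACAABCABACABACACAABBACACAABABCABACACAABBACAAB…CABACACAABCAABBACAABCABACABACACAABABCABACACAABBACAABCABACA  (len 1536)

384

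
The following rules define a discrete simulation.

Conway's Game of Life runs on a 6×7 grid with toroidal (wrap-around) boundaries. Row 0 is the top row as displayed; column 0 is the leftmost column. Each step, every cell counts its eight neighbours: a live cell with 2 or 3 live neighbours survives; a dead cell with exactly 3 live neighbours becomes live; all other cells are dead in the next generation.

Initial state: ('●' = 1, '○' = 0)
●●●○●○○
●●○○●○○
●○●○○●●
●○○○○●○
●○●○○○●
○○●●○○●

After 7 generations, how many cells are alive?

14

[0] ●●●○●○○
●●○○●○○
●○●○○●●
●○○○○●○
●○●○○○●
○○●●○○●
[1] ○○○○●●●
○○○○●○○
○○○○●●○
○○○○○●○
●○●●○●○
○○○○○●●
[2] ○○○○●○●
○○○●○○●
○○○○●●○
○○○●○●○
○○○○○●○
●○○●○○○
[3] ●○○●●●●
○○○●○○●
○○○●○●●
○○○○○●●
○○○○○○●
○○○○●●●
[4] ●○○●○○○
○○●●○○○
●○○○○○○
●○○○●○○
●○○○●○○
○○○●○○○
[5] ○○○●●○○
○●●●○○○
○●○●○○○
●●○○○○●
○○○●●○○
○○○●●○○
[6] ○○○○○○○
○●○○○○○
○○○●○○○
●●○●●○○
●○●●●●○
○○●○○●○
[7] ○○○○○○○
○○○○○○○
●●○●●○○
●●○○○●●
●○○○○●○
○●●○○●●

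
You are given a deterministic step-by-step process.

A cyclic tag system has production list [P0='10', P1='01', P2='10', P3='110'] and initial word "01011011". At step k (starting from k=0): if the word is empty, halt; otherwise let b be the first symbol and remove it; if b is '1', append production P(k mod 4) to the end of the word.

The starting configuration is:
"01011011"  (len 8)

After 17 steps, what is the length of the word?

15

[0] "01011011"  (len 8)
[1] "1011011"  (len 7)
[2] "01101101"  (len 8)
[3] "1101101"  (len 7)
[4] "101101110"  (len 9)
[5] "0110111010"  (len 10)
[6] "110111010"  (len 9)
[7] "1011101010"  (len 10)
[8] "011101010110"  (len 12)
[9] "11101010110"  (len 11)
[10] "110101011001"  (len 12)
[11] "1010101100110"  (len 13)
[12] "010101100110110"  (len 15)
[13] "10101100110110"  (len 14)
[14] "010110011011001"  (len 15)
[15] "10110011011001"  (len 14)
[16] "0110011011001110"  (len 16)
[17] "110011011001110"  (len 15)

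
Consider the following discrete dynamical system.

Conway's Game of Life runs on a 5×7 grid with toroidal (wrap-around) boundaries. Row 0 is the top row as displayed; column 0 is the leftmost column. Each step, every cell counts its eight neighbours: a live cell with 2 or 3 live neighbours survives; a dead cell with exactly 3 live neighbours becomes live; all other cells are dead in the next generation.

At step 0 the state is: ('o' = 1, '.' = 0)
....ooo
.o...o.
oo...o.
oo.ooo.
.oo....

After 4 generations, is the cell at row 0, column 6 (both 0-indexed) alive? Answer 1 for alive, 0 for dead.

gen 0: ....ooo
.o...o.
oo...o.
oo.ooo.
.oo....
gen 1: ooo.ooo
.o.....
.....o.
...ooo.
.oo....
gen 2: ...o.oo
.oo.o..
.....o.
..oooo.
.......
gen 3: ..oooo.
..ooo.o
.o...o.
...ooo.
..o...o
gen 4: .o....o
.o....o
......o
..ooooo
..o...o

1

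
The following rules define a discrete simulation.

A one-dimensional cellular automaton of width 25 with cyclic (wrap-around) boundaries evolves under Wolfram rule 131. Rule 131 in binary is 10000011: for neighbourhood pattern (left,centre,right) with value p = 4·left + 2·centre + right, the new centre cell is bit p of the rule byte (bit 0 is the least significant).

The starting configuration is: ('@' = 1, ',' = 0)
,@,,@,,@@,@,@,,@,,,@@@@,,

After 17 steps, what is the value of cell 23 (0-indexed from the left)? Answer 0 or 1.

0

[0] ,@,,@,,@@,@,@,,@,,,@@@@,,
[1] @,,@,,@,,,,,,,@,,@@,@@,,@
[2] ,,@,,@,,@@@@@@,,@,,,,,,@,
[3] @@,,@,,@,@@@@,,@,,@@@@@,,
[4] ,,,@,,@,,,@@,,@,,@,@@@,,@
[5] ,@@,,@,,@@,,,@,,@,,,@,,@,
[6] @,,,@,,@,,,@@,,@,,@@,,@,,
[7] ,,@@,,@,,@@,,,@,,@,,,@,,@
[8] ,@,,,@,,@,,,@@,,@,,@@,,@,
[9] @,,@@,,@,,@@,,,@,,@,,,@,,
[10] ,,@,,,@,,@,,,@@,,@,,@@,,@
[11] ,@,,@@,,@,,@@,,,@,,@,,,@,
[12] @,,@,,,@,,@,,,@@,,@,,@@,,
[13] ,,@,,@@,,@,,@@,,,@,,@,,,@
[14] ,@,,@,,,@,,@,,,@@,,@,,@@,
[15] @,,@,,@@,,@,,@@,,,@,,@,,,
[16] ,,@,,@,,,@,,@,,,@@,,@,,@@
[17] ,@,,@,,@@,,@,,@@,,,@,,@,,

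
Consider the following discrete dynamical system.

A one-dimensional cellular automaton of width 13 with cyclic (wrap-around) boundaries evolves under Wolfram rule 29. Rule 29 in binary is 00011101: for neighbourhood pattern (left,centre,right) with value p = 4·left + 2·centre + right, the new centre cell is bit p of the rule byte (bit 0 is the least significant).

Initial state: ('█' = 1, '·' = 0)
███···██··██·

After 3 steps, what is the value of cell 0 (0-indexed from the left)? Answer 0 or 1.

1

[0] ███···██··██·
[1] █··██·█·█·█··
[2] ██·█··█·█·██·
[3] █··██·█·█·█··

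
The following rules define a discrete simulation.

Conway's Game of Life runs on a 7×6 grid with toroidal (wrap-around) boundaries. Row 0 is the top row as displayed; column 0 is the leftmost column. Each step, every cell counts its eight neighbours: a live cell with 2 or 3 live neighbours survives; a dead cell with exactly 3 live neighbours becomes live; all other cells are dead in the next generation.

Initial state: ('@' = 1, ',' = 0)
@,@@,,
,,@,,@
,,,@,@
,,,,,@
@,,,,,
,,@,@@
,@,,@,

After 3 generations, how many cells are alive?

2

[0] @,@@,,
,,@,,@
,,,@,@
,,,,,@
@,,,,,
,,@,@@
,@,,@,
[1] @,@@@@
@@@,,@
@,,,,@
@,,,@@
@,,,@,
@@,@@@
@@,,@,
[2] ,,,,,,
,,@,,,
,,,,,,
,@,,@,
,,,,,,
,,@@,,
,,,,,,
[3] ,,,,,,
,,,,,,
,,,,,,
,,,,,,
,,@@,,
,,,,,,
,,,,,,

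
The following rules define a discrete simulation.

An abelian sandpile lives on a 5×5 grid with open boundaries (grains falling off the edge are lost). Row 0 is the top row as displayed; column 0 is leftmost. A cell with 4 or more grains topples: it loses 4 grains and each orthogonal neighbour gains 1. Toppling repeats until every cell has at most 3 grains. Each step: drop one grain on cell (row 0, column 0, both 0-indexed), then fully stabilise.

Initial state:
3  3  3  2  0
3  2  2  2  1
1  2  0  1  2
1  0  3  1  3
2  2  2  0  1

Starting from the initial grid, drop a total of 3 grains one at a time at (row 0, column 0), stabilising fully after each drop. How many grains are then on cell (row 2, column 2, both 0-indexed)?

1

k=0  3  3  3  2  0
3  2  2  2  1
1  2  0  1  2
1  0  3  1  3
2  2  2  0  1
k=1  2  2  1  3  0
1  1  0  3  1
2  3  1  1  2
1  0  3  1  3
2  2  2  0  1
k=2  3  2  1  3  0
1  1  0  3  1
2  3  1  1  2
1  0  3  1  3
2  2  2  0  1
k=3  0  3  1  3  0
2  1  0  3  1
2  3  1  1  2
1  0  3  1  3
2  2  2  0  1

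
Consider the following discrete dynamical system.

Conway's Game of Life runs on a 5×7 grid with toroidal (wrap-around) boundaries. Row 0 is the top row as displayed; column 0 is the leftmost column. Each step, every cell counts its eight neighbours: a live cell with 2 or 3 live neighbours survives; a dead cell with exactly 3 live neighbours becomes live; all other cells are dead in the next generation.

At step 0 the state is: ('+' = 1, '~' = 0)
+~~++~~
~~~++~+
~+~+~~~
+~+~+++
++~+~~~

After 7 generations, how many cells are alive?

0) +~~++~~
~~~++~+
~+~+~~~
+~+~+++
++~+~~~
1) ++~~~++
+~~~~+~
~+~~~~~
~~~~+++
~~~~~~~
2) ++~~~+~
~~~~~+~
+~~~+~~
~~~~~+~
~~~~+~~
3) ~~~~+++
++~~++~
~~~~+++
~~~~++~
~~~~+++
4) ~~~+~~~
+~~+~~~
+~~+~~~
~~~+~~~
~~~+~~~
5) ~~+++~~
~~+++~~
~~+++~~
~~+++~~
~~+++~~
6) ~+~~~+~
~+~~~+~
~+~~~+~
~+~~~+~
~+~~~+~
7) +++~+++
+++~+++
+++~+++
+++~+++
+++~+++

30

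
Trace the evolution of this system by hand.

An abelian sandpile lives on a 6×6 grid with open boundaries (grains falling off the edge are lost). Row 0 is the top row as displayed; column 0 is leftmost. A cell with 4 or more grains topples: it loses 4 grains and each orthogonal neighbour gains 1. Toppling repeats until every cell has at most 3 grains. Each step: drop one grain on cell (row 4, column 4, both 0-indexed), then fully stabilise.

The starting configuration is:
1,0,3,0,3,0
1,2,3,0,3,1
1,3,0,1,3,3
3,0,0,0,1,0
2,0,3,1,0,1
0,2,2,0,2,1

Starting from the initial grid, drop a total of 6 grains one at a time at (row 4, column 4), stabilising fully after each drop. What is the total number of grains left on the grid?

52

k=0  1,0,3,0,3,0
1,2,3,0,3,1
1,3,0,1,3,3
3,0,0,0,1,0
2,0,3,1,0,1
0,2,2,0,2,1
k=1  1,0,3,0,3,0
1,2,3,0,3,1
1,3,0,1,3,3
3,0,0,0,1,0
2,0,3,1,1,1
0,2,2,0,2,1
k=2  1,0,3,0,3,0
1,2,3,0,3,1
1,3,0,1,3,3
3,0,0,0,1,0
2,0,3,1,2,1
0,2,2,0,2,1
k=3  1,0,3,0,3,0
1,2,3,0,3,1
1,3,0,1,3,3
3,0,0,0,1,0
2,0,3,1,3,1
0,2,2,0,2,1
k=4  1,0,3,0,3,0
1,2,3,0,3,1
1,3,0,1,3,3
3,0,0,0,2,0
2,0,3,2,0,2
0,2,2,0,3,1
k=5  1,0,3,0,3,0
1,2,3,0,3,1
1,3,0,1,3,3
3,0,0,0,2,0
2,0,3,2,1,2
0,2,2,0,3,1
k=6  1,0,3,0,3,0
1,2,3,0,3,1
1,3,0,1,3,3
3,0,0,0,2,0
2,0,3,2,2,2
0,2,2,0,3,1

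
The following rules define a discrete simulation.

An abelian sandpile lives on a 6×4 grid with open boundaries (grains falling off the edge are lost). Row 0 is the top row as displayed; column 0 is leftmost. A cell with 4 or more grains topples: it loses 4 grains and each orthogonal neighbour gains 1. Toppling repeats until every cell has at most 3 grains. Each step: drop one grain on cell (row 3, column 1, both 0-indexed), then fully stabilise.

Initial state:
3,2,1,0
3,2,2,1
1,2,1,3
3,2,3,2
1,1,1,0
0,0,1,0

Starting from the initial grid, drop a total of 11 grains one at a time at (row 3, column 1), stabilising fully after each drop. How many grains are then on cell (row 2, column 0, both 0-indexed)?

gen 0: 3,2,1,0
3,2,2,1
1,2,1,3
3,2,3,2
1,1,1,0
0,0,1,0
gen 1: 3,2,1,0
3,2,2,1
1,2,1,3
3,3,3,2
1,1,1,0
0,0,1,0
gen 2: 3,2,1,0
3,2,2,1
2,3,2,3
0,2,0,3
2,2,2,0
0,0,1,0
gen 3: 3,2,1,0
3,2,2,1
2,3,2,3
0,3,0,3
2,2,2,0
0,0,1,0
gen 4: 3,2,1,0
3,3,2,1
3,0,3,3
1,1,1,3
2,3,2,0
0,0,1,0
gen 5: 3,2,1,0
3,3,2,1
3,0,3,3
1,2,1,3
2,3,2,0
0,0,1,0
gen 6: 3,2,1,0
3,3,2,1
3,0,3,3
1,3,1,3
2,3,2,0
0,0,1,0
gen 7: 3,2,1,0
3,3,2,1
3,1,3,3
2,1,2,3
3,0,3,0
0,1,1,0
gen 8: 3,2,1,0
3,3,2,1
3,1,3,3
2,2,2,3
3,0,3,0
0,1,1,0
gen 9: 3,2,1,0
3,3,2,1
3,1,3,3
2,3,2,3
3,0,3,0
0,1,1,0
gen 10: 3,2,1,0
3,3,2,1
3,2,3,3
3,0,3,3
3,1,3,0
0,1,1,0
gen 11: 3,2,1,0
3,3,2,1
3,2,3,3
3,1,3,3
3,1,3,0
0,1,1,0

3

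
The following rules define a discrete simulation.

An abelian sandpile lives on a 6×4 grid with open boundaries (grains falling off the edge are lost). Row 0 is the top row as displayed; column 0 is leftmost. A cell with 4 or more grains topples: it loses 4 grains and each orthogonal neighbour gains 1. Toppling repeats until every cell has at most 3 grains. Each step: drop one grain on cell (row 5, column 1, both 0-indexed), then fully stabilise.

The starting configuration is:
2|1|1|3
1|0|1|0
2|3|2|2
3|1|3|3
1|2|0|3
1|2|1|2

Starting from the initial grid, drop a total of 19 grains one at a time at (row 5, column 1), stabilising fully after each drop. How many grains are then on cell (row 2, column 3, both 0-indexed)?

k=0  2|1|1|3
1|0|1|0
2|3|2|2
3|1|3|3
1|2|0|3
1|2|1|2
k=1  2|1|1|3
1|0|1|0
2|3|2|2
3|1|3|3
1|2|0|3
1|3|1|2
k=2  2|1|1|3
1|0|1|0
2|3|2|2
3|1|3|3
1|3|0|3
2|0|2|2
k=3  2|1|1|3
1|0|1|0
2|3|2|2
3|1|3|3
1|3|0|3
2|1|2|2
k=4  2|1|1|3
1|0|1|0
2|3|2|2
3|1|3|3
1|3|0|3
2|2|2|2
k=5  2|1|1|3
1|0|1|0
2|3|2|2
3|1|3|3
1|3|0|3
2|3|2|2
k=6  2|1|1|3
1|0|1|0
2|3|2|2
3|2|3|3
2|0|1|3
3|1|3|2
k=7  2|1|1|3
1|0|1|0
2|3|2|2
3|2|3|3
2|0|1|3
3|2|3|2
k=8  2|1|1|3
1|0|1|0
2|3|2|2
3|2|3|3
2|0|1|3
3|3|3|2
k=9  2|1|1|3
1|0|1|0
2|3|2|2
3|2|3|3
3|1|2|3
0|2|0|3
k=10  2|1|1|3
1|0|1|0
2|3|2|2
3|2|3|3
3|1|2|3
0|3|0|3
k=11  2|1|1|3
1|0|1|0
2|3|2|2
3|2|3|3
3|2|2|3
1|0|1|3
k=12  2|1|1|3
1|0|1|0
2|3|2|2
3|2|3|3
3|2|2|3
1|1|1|3
k=13  2|1|1|3
1|0|1|0
2|3|2|2
3|2|3|3
3|2|2|3
1|2|1|3
k=14  2|1|1|3
1|0|1|0
2|3|2|2
3|2|3|3
3|2|2|3
1|3|1|3
k=15  2|1|1|3
1|0|1|0
2|3|2|2
3|2|3|3
3|3|2|3
2|0|2|3
k=16  2|1|1|3
1|0|1|0
2|3|2|2
3|2|3|3
3|3|2|3
2|1|2|3
k=17  2|1|1|3
1|0|1|0
2|3|2|2
3|2|3|3
3|3|2|3
2|2|2|3
k=18  2|1|1|3
1|0|1|0
2|3|2|2
3|2|3|3
3|3|2|3
2|3|2|3
k=19  2|1|1|3
2|1|2|1
0|2|1|0
2|2|3|2
2|3|2|2
0|3|1|1

0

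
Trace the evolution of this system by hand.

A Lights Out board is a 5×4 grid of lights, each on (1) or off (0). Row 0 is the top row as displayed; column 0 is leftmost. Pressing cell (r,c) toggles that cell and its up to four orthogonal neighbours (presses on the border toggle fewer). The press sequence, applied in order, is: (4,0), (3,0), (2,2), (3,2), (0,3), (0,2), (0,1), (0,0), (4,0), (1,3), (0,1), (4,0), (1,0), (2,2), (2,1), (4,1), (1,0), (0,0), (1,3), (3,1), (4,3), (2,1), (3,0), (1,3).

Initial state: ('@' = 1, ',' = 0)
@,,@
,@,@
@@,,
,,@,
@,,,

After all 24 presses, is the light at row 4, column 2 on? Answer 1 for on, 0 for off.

1

t=0: @,,@
,@,@
@@,,
,,@,
@,,,
t=1: @,,@
,@,@
@@,,
@,@,
,@,,
t=2: @,,@
,@,@
,@,,
,@@,
@@,,
t=3: @,,@
,@@@
,,@@
,@,,
@@,,
t=4: @,,@
,@@@
,,,@
,,@@
@@@,
t=5: @,@,
,@@,
,,,@
,,@@
@@@,
t=6: @@,@
,@,,
,,,@
,,@@
@@@,
t=7: ,,@@
,,,,
,,,@
,,@@
@@@,
t=8: @@@@
@,,,
,,,@
,,@@
@@@,
t=9: @@@@
@,,,
,,,@
@,@@
,,@,
t=10: @@@,
@,@@
,,,,
@,@@
,,@,
t=11: ,,,,
@@@@
,,,,
@,@@
,,@,
t=12: ,,,,
@@@@
,,,,
,,@@
@@@,
t=13: @,,,
,,@@
@,,,
,,@@
@@@,
t=14: @,,,
,,,@
@@@@
,,,@
@@@,
t=15: @,,,
,@,@
,,,@
,@,@
@@@,
t=16: @,,,
,@,@
,,,@
,,,@
,,,,
t=17: ,,,,
@,,@
@,,@
,,,@
,,,,
t=18: @@,,
,,,@
@,,@
,,,@
,,,,
t=19: @@,@
,,@,
@,,,
,,,@
,,,,
t=20: @@,@
,,@,
@@,,
@@@@
,@,,
t=21: @@,@
,,@,
@@,,
@@@,
,@@@
t=22: @@,@
,@@,
,,@,
@,@,
,@@@
t=23: @@,@
,@@,
@,@,
,@@,
@@@@
t=24: @@,,
,@,@
@,@@
,@@,
@@@@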